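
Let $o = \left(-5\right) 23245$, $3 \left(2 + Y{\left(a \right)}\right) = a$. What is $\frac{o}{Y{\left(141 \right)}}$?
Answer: $- \frac{23245}{9} \approx -2582.8$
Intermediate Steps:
$Y{\left(a \right)} = -2 + \frac{a}{3}$
$o = -116225$
$\frac{o}{Y{\left(141 \right)}} = - \frac{116225}{-2 + \frac{1}{3} \cdot 141} = - \frac{116225}{-2 + 47} = - \frac{116225}{45} = \left(-116225\right) \frac{1}{45} = - \frac{23245}{9}$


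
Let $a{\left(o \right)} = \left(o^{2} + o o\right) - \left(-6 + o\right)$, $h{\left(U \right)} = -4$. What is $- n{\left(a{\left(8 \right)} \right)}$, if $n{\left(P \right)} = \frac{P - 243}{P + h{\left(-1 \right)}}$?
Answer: $\frac{117}{122} \approx 0.95902$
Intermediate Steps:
$a{\left(o \right)} = 6 - o + 2 o^{2}$ ($a{\left(o \right)} = \left(o^{2} + o^{2}\right) - \left(-6 + o\right) = 2 o^{2} - \left(-6 + o\right) = 6 - o + 2 o^{2}$)
$n{\left(P \right)} = \frac{-243 + P}{-4 + P}$ ($n{\left(P \right)} = \frac{P - 243}{P - 4} = \frac{-243 + P}{-4 + P}$)
$- n{\left(a{\left(8 \right)} \right)} = - \frac{-243 + \left(6 - 8 + 2 \cdot 8^{2}\right)}{-4 + \left(6 - 8 + 2 \cdot 8^{2}\right)} = - \frac{-243 + \left(6 - 8 + 2 \cdot 64\right)}{-4 + \left(6 - 8 + 2 \cdot 64\right)} = - \frac{-243 + \left(6 - 8 + 128\right)}{-4 + \left(6 - 8 + 128\right)} = - \frac{-243 + 126}{-4 + 126} = - \frac{-117}{122} = \left(-1\right) \left(- \frac{117}{122}\right) = \frac{117}{122}$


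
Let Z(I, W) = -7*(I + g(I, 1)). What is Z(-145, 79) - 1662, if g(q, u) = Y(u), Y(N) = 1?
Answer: -654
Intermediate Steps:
g(q, u) = 1
Z(I, W) = -7 - 7*I (Z(I, W) = -7*(I + 1) = -7*(1 + I) = -7 - 7*I)
Z(-145, 79) - 1662 = (-7 - 7*(-145)) - 1662 = (-7 + 1015) - 1662 = 1008 - 1662 = -654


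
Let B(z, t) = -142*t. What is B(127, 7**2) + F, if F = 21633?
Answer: 14675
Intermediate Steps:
B(127, 7**2) + F = -142*7**2 + 21633 = -142*49 + 21633 = -6958 + 21633 = 14675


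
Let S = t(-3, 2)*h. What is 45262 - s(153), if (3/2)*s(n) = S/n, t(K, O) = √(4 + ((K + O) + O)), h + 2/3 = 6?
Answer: 45262 - 32*√5/1377 ≈ 45262.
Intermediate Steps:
h = 16/3 (h = -⅔ + 6 = 16/3 ≈ 5.3333)
t(K, O) = √(4 + K + 2*O) (t(K, O) = √(4 + (K + 2*O)) = √(4 + K + 2*O))
S = 16*√5/3 (S = √(4 - 3 + 2*2)*(16/3) = √(4 - 3 + 4)*(16/3) = √5*(16/3) = 16*√5/3 ≈ 11.926)
s(n) = 32*√5/(9*n) (s(n) = 2*((16*√5/3)/n)/3 = 2*(16*√5/(3*n))/3 = 32*√5/(9*n))
45262 - s(153) = 45262 - 32*√5/(9*153) = 45262 - 32*√5/1377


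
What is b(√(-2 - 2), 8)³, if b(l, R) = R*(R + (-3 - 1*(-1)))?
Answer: 110592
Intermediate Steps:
b(l, R) = R*(-2 + R) (b(l, R) = R*(R + (-3 + 1)) = R*(R - 2) = R*(-2 + R))
b(√(-2 - 2), 8)³ = (8*(-2 + 8))³ = (8*6)³ = 48³ = 110592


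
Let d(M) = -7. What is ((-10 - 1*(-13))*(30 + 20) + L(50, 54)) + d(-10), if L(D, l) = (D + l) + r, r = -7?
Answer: 240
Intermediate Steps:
L(D, l) = -7 + D + l (L(D, l) = (D + l) - 7 = -7 + D + l)
((-10 - 1*(-13))*(30 + 20) + L(50, 54)) + d(-10) = ((-10 - 1*(-13))*(30 + 20) + (-7 + 50 + 54)) - 7 = ((-10 + 13)*50 + 97) - 7 = (3*50 + 97) - 7 = (150 + 97) - 7 = 247 - 7 = 240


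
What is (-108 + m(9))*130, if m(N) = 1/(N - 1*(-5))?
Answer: -98215/7 ≈ -14031.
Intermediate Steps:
m(N) = 1/(5 + N) (m(N) = 1/(N + 5) = 1/(5 + N))
(-108 + m(9))*130 = (-108 + 1/(5 + 9))*130 = (-108 + 1/14)*130 = -1511/14*130 = -98215/7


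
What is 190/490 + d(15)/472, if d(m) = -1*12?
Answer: 2095/5782 ≈ 0.36233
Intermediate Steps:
d(m) = -12
190/490 + d(15)/472 = 190/490 - 12/472 = 190*(1/490) - 12*1/472 = 19/49 - 3/118 = 2095/5782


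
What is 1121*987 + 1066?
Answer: 1107493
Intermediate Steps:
1121*987 + 1066 = 1106427 + 1066 = 1107493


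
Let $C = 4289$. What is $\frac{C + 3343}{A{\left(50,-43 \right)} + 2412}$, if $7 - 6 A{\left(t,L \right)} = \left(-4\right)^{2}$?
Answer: $\frac{5088}{1607} \approx 3.1661$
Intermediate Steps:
$A{\left(t,L \right)} = - \frac{3}{2}$ ($A{\left(t,L \right)} = \frac{7}{6} - \frac{\left(-4\right)^{2}}{6} = \frac{7}{6} - \frac{8}{3} = - \frac{3}{2}$)
$\frac{C + 3343}{A{\left(50,-43 \right)} + 2412} = \frac{4289 + 3343}{- \frac{3}{2} + 2412} = \frac{7632}{\frac{4821}{2}} = 7632 \cdot \frac{2}{4821} = \frac{5088}{1607}$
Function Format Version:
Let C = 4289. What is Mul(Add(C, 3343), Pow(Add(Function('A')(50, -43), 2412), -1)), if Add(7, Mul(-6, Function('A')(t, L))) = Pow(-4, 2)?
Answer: Rational(5088, 1607) ≈ 3.1661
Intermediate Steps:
Function('A')(t, L) = Rational(-3, 2) (Function('A')(t, L) = Add(Rational(7, 6), Mul(Rational(-1, 6), Pow(-4, 2))) = Add(Rational(7, 6), Mul(Rational(-1, 6), 16)) = Add(Rational(7, 6), Rational(-8, 3)) = Rational(-3, 2))
Mul(Add(C, 3343), Pow(Add(Function('A')(50, -43), 2412), -1)) = Mul(Add(4289, 3343), Pow(Add(Rational(-3, 2), 2412), -1)) = Mul(7632, Pow(Rational(4821, 2), -1)) = Mul(7632, Rational(2, 4821)) = Rational(5088, 1607)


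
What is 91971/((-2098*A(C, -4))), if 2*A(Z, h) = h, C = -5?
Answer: 91971/4196 ≈ 21.919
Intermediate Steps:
A(Z, h) = h/2
91971/((-2098*A(C, -4))) = 91971/((-1049*(-4))) = 91971/((-2098*(-2))) = 91971/4196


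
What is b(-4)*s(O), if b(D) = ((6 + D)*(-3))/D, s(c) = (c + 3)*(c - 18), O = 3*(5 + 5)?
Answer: 594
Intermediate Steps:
O = 30 (O = 3*10 = 30)
s(c) = (-18 + c)*(3 + c) (s(c) = (3 + c)*(-18 + c) = (-18 + c)*(3 + c))
b(D) = (-18 - 3*D)/D
b(-4)*s(O) = (-3 - 18/(-4))*(-54 + 30² - 15*30) = (-3 - 18*(-¼))*(-54 + 900 - 450) = (-3 + 9/2)*396 = (3/2)*396 = 594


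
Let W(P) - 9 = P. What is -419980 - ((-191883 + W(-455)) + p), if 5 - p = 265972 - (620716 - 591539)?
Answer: 9139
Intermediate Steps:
W(P) = 9 + P
p = -236790 (p = 5 - (265972 - (620716 - 591539)) = 5 - (265972 - 1*29177) = 5 - (265972 - 29177) = 5 - 1*236795 = 5 - 236795 = -236790)
-419980 - ((-191883 + W(-455)) + p) = -419980 - ((-191883 + (9 - 455)) - 236790) = -419980 - ((-191883 - 446) - 236790) = -419980 - (-192329 - 236790) = -419980 - 1*(-429119) = -419980 + 429119 = 9139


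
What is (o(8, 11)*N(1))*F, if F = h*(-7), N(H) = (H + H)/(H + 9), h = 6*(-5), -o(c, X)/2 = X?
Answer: -924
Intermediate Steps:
o(c, X) = -2*X
h = -30
N(H) = 2*H/(9 + H) (N(H) = (2*H)/(9 + H) = 2*H/(9 + H))
F = 210 (F = -30*(-7) = 210)
(o(8, 11)*N(1))*F = ((-2*11)*(2*1/(9 + 1)))*210 = -44/10*210 = -22*1/5*210 = -22/5*210 = -924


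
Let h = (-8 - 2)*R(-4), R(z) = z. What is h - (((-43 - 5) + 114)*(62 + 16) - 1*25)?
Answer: -5083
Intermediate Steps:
h = 40 (h = (-8 - 2)*(-4) = -10*(-4) = 40)
h - (((-43 - 5) + 114)*(62 + 16) - 1*25) = 40 - (((-43 - 5) + 114)*(62 + 16) - 1*25) = 40 - ((-48 + 114)*78 - 25) = 40 - (66*78 - 25) = 40 - (5148 - 25) = 40 - 1*5123 = 40 - 5123 = -5083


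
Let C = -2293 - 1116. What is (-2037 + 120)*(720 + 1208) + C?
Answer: -3699385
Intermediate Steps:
C = -3409
(-2037 + 120)*(720 + 1208) + C = (-2037 + 120)*(720 + 1208) - 3409 = -1917*1928 - 3409 = -3695976 - 3409 = -3699385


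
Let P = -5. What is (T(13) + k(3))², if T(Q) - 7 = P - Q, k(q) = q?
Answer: 64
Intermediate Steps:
T(Q) = 2 - Q (T(Q) = 7 + (-5 - Q) = 2 - Q)
(T(13) + k(3))² = ((2 - 1*13) + 3)² = ((2 - 13) + 3)² = (-11 + 3)² = (-8)² = 64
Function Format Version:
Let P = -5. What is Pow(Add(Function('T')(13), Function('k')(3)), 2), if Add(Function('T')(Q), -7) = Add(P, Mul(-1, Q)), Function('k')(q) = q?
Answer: 64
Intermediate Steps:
Function('T')(Q) = Add(2, Mul(-1, Q)) (Function('T')(Q) = Add(7, Add(-5, Mul(-1, Q))) = Add(2, Mul(-1, Q)))
Pow(Add(Function('T')(13), Function('k')(3)), 2) = Pow(Add(Add(2, Mul(-1, 13)), 3), 2) = Pow(Add(Add(2, -13), 3), 2) = Pow(Add(-11, 3), 2) = Pow(-8, 2) = 64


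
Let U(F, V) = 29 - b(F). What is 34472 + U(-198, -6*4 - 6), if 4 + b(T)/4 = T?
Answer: 35309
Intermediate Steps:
b(T) = -16 + 4*T
U(F, V) = 45 - 4*F (U(F, V) = 29 - (-16 + 4*F) = 29 + (16 - 4*F) = 45 - 4*F)
34472 + U(-198, -6*4 - 6) = 34472 + (45 - 4*(-198)) = 34472 + (45 + 792) = 34472 + 837 = 35309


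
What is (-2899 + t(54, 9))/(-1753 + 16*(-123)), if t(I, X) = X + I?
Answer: 2836/3721 ≈ 0.76216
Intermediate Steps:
t(I, X) = I + X
(-2899 + t(54, 9))/(-1753 + 16*(-123)) = (-2899 + (54 + 9))/(-1753 + 16*(-123)) = (-2899 + 63)/(-1753 - 1968) = -2836/(-3721) = -2836*(-1/3721) = 2836/3721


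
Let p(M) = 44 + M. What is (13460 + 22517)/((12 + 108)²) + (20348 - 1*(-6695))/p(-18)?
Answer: 195177301/187200 ≈ 1042.6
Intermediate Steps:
(13460 + 22517)/((12 + 108)²) + (20348 - 1*(-6695))/p(-18) = (13460 + 22517)/((12 + 108)²) + (20348 - 1*(-6695))/(44 - 18) = 35977/(120²) + (20348 + 6695)/26 = 35977/14400 + 27043*(1/26) = 35977*(1/14400) + 27043/26 = 35977/14400 + 27043/26 = 195177301/187200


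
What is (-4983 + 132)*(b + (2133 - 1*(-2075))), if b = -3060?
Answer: -5568948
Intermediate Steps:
(-4983 + 132)*(b + (2133 - 1*(-2075))) = (-4983 + 132)*(-3060 + (2133 - 1*(-2075))) = -4851*(-3060 + (2133 + 2075)) = -4851*(-3060 + 4208) = -4851*1148 = -5568948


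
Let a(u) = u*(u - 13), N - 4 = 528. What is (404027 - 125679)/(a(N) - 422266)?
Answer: -139174/73079 ≈ -1.9044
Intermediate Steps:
N = 532 (N = 4 + 528 = 532)
a(u) = u*(-13 + u)
(404027 - 125679)/(a(N) - 422266) = (404027 - 125679)/(532*(-13 + 532) - 422266) = 278348/(532*519 - 422266) = 278348/(276108 - 422266) = 278348/(-146158) = 278348*(-1/146158) = -139174/73079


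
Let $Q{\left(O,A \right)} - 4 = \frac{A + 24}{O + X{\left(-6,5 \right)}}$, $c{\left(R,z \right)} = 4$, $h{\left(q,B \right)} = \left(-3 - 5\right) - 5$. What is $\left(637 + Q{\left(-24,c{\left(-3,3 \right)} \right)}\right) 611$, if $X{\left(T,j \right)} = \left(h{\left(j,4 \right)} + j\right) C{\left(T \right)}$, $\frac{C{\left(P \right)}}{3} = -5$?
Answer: $\frac{9403901}{24} \approx 3.9183 \cdot 10^{5}$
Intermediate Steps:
$h{\left(q,B \right)} = -13$ ($h{\left(q,B \right)} = -8 - 5 = -13$)
$C{\left(P \right)} = -15$ ($C{\left(P \right)} = 3 \left(-5\right) = -15$)
$X{\left(T,j \right)} = 195 - 15 j$ ($X{\left(T,j \right)} = \left(-13 + j\right) \left(-15\right) = 195 - 15 j$)
$Q{\left(O,A \right)} = 4 + \frac{24 + A}{120 + O}$ ($Q{\left(O,A \right)} = 4 + \frac{A + 24}{O + \left(195 - 75\right)} = 4 + \frac{24 + A}{O + \left(195 - 75\right)} = 4 + \frac{24 + A}{O + 120} = 4 + \frac{24 + A}{120 + O}$)
$\left(637 + Q{\left(-24,c{\left(-3,3 \right)} \right)}\right) 611 = \left(637 + \frac{504 + 4 + 4 \left(-24\right)}{120 - 24}\right) 611 = \left(637 + \frac{504 + 4 - 96}{96}\right) 611 = \left(637 + \frac{1}{96} \cdot 412\right) 611 = \left(637 + \frac{103}{24}\right) 611 = \frac{15391}{24} \cdot 611 = \frac{9403901}{24}$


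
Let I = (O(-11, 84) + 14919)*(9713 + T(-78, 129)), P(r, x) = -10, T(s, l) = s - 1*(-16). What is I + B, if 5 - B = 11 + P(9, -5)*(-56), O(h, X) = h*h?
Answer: 145150474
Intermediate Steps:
T(s, l) = 16 + s (T(s, l) = s + 16 = 16 + s)
O(h, X) = h**2
B = -566 (B = 5 - (11 - 10*(-56)) = 5 - (11 + 560) = 5 - 1*571 = 5 - 571 = -566)
I = 145151040 (I = ((-11)**2 + 14919)*(9713 + (16 - 78)) = (121 + 14919)*(9713 - 62) = 15040*9651 = 145151040)
I + B = 145151040 - 566 = 145150474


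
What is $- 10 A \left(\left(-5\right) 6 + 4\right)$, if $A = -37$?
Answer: $-9620$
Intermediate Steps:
$- 10 A \left(\left(-5\right) 6 + 4\right) = \left(-10\right) \left(-37\right) \left(\left(-5\right) 6 + 4\right) = 370 \left(-30 + 4\right) = 370 \left(-26\right) = -9620$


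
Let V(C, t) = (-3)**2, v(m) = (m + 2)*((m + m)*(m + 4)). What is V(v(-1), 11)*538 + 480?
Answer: 5322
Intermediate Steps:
v(m) = 2*m*(2 + m)*(4 + m) (v(m) = (2 + m)*((2*m)*(4 + m)) = (2 + m)*(2*m*(4 + m)) = 2*m*(2 + m)*(4 + m))
V(C, t) = 9
V(v(-1), 11)*538 + 480 = 9*538 + 480 = 4842 + 480 = 5322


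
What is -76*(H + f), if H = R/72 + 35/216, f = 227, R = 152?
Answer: -940937/54 ≈ -17425.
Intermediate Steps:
H = 491/216 (H = 152/72 + 35/216 = 152*(1/72) + 35*(1/216) = 19/9 + 35/216 = 491/216 ≈ 2.2731)
-76*(H + f) = -76*(491/216 + 227) = -76*49523/216 = -940937/54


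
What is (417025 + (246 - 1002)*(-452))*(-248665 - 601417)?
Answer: -644988666434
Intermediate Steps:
(417025 + (246 - 1002)*(-452))*(-248665 - 601417) = (417025 - 756*(-452))*(-850082) = (417025 + 341712)*(-850082) = 758737*(-850082) = -644988666434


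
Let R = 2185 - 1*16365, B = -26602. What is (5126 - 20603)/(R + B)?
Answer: 737/1942 ≈ 0.37951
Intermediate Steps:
R = -14180 (R = 2185 - 16365 = -14180)
(5126 - 20603)/(R + B) = (5126 - 20603)/(-14180 - 26602) = -15477/(-40782) = -15477*(-1/40782) = 737/1942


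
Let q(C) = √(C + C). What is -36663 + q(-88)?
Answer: -36663 + 4*I*√11 ≈ -36663.0 + 13.266*I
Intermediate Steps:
q(C) = √2*√C (q(C) = √(2*C) = √2*√C)
-36663 + q(-88) = -36663 + √2*√(-88) = -36663 + √2*(2*I*√22) = -36663 + 4*I*√11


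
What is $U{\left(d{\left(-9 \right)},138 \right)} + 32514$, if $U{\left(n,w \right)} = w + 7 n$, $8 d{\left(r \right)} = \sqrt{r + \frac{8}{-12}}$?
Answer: $32652 + \frac{7 i \sqrt{87}}{24} \approx 32652.0 + 2.7205 i$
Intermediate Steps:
$d{\left(r \right)} = \frac{\sqrt{- \frac{2}{3} + r}}{8}$ ($d{\left(r \right)} = \frac{\sqrt{r + \frac{8}{-12}}}{8} = \frac{\sqrt{r + 8 \left(- \frac{1}{12}\right)}}{8} = \frac{\sqrt{r - \frac{2}{3}}}{8} = \frac{\sqrt{- \frac{2}{3} + r}}{8}$)
$U{\left(d{\left(-9 \right)},138 \right)} + 32514 = \left(138 + 7 \frac{\sqrt{-6 + 9 \left(-9\right)}}{24}\right) + 32514 = \left(138 + 7 \frac{\sqrt{-6 - 81}}{24}\right) + 32514 = \left(138 + 7 \frac{\sqrt{-87}}{24}\right) + 32514 = \left(138 + 7 \frac{i \sqrt{87}}{24}\right) + 32514 = \left(138 + \frac{7 i \sqrt{87}}{24}\right) + 32514 = 32652 + \frac{7 i \sqrt{87}}{24}$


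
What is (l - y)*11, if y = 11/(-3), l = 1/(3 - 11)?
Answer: 935/24 ≈ 38.958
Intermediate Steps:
l = -1/8 (l = 1/(-8) = -1/8 ≈ -0.12500)
y = -11/3 (y = 11*(-1/3) = -11/3 ≈ -3.6667)
(l - y)*11 = (-1/8 - 1*(-11/3))*11 = (-1/8 + 11/3)*11 = (85/24)*11 = 935/24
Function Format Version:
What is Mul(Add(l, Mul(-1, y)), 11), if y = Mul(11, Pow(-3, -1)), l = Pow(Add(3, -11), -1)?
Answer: Rational(935, 24) ≈ 38.958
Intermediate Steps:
l = Rational(-1, 8) (l = Pow(-8, -1) = Rational(-1, 8) ≈ -0.12500)
y = Rational(-11, 3) (y = Mul(11, Rational(-1, 3)) = Rational(-11, 3) ≈ -3.6667)
Mul(Add(l, Mul(-1, y)), 11) = Mul(Add(Rational(-1, 8), Mul(-1, Rational(-11, 3))), 11) = Mul(Add(Rational(-1, 8), Rational(11, 3)), 11) = Mul(Rational(85, 24), 11) = Rational(935, 24)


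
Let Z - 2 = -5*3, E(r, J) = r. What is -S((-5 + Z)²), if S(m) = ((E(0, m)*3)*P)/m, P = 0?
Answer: 0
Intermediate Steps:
Z = -13 (Z = 2 - 5*3 = 2 - 15 = -13)
S(m) = 0 (S(m) = ((0*3)*0)/m = (0*0)/m = 0/m = 0)
-S((-5 + Z)²) = -1*0 = 0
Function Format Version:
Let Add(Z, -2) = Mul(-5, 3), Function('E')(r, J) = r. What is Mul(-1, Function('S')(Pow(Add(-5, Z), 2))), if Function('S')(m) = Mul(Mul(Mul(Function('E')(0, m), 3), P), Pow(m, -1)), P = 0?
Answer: 0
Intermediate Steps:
Z = -13 (Z = Add(2, Mul(-5, 3)) = Add(2, -15) = -13)
Function('S')(m) = 0 (Function('S')(m) = Mul(Mul(Mul(0, 3), 0), Pow(m, -1)) = Mul(Mul(0, 0), Pow(m, -1)) = Mul(0, Pow(m, -1)) = 0)
Mul(-1, Function('S')(Pow(Add(-5, Z), 2))) = Mul(-1, 0) = 0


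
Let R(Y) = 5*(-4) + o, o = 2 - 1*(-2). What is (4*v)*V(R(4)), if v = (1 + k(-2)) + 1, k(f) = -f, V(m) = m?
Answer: -256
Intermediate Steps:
o = 4 (o = 2 + 2 = 4)
R(Y) = -16 (R(Y) = 5*(-4) + 4 = -20 + 4 = -16)
v = 4 (v = (1 - 1*(-2)) + 1 = (1 + 2) + 1 = 3 + 1 = 4)
(4*v)*V(R(4)) = (4*4)*(-16) = 16*(-16) = -256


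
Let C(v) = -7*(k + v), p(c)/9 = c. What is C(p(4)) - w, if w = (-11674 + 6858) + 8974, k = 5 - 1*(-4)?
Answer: -4473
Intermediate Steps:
k = 9 (k = 5 + 4 = 9)
p(c) = 9*c
w = 4158 (w = -4816 + 8974 = 4158)
C(v) = -63 - 7*v (C(v) = -7*(9 + v) = -63 - 7*v)
C(p(4)) - w = (-63 - 63*4) - 1*4158 = (-63 - 7*36) - 4158 = (-63 - 252) - 4158 = -315 - 4158 = -4473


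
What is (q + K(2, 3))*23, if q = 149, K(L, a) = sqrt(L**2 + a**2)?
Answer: 3427 + 23*sqrt(13) ≈ 3509.9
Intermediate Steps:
(q + K(2, 3))*23 = (149 + sqrt(2**2 + 3**2))*23 = (149 + sqrt(4 + 9))*23 = (149 + sqrt(13))*23 = 3427 + 23*sqrt(13)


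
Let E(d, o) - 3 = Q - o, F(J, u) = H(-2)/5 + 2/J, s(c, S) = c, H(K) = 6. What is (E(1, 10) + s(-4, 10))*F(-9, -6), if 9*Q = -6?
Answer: -308/27 ≈ -11.407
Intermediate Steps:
Q = -⅔ (Q = (⅑)*(-6) = -⅔ ≈ -0.66667)
F(J, u) = 6/5 + 2/J
E(d, o) = 7/3 - o (E(d, o) = 3 + (-⅔ - o) = 7/3 - o)
(E(1, 10) + s(-4, 10))*F(-9, -6) = ((7/3 - 1*10) - 4)*(6/5 + 2/(-9)) = ((7/3 - 10) - 4)*(6/5 + 2*(-⅑)) = (-23/3 - 4)*(6/5 - 2/9) = -35/3*44/45 = -308/27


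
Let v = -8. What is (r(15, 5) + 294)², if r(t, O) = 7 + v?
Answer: 85849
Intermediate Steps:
r(t, O) = -1 (r(t, O) = 7 - 8 = -1)
(r(15, 5) + 294)² = (-1 + 294)² = 293² = 85849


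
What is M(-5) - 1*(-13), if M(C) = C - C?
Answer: 13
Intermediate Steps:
M(C) = 0
M(-5) - 1*(-13) = 0 - 1*(-13) = 0 + 13 = 13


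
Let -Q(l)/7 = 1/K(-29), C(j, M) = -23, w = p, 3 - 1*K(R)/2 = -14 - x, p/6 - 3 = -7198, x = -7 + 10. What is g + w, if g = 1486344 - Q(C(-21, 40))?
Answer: 57726967/40 ≈ 1.4432e+6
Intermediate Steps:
x = 3
p = -43170 (p = 18 + 6*(-7198) = 18 - 43188 = -43170)
K(R) = 40 (K(R) = 6 - 2*(-14 - 1*3) = 6 - 2*(-14 - 3) = 6 - 2*(-17) = 6 + 34 = 40)
w = -43170
Q(l) = -7/40
g = 59453767/40 (g = 1486344 - 1*(-7/40) = 1486344 + 7/40 = 59453767/40 ≈ 1.4863e+6)
g + w = 59453767/40 - 43170 = 57726967/40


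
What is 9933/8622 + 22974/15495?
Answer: 39110407/14844210 ≈ 2.6347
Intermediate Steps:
9933/8622 + 22974/15495 = 9933*(1/8622) + 22974*(1/15495) = 3311/2874 + 7658/5165 = 39110407/14844210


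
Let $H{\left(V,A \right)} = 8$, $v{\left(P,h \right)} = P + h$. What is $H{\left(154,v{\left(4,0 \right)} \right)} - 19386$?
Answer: $-19378$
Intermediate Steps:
$H{\left(154,v{\left(4,0 \right)} \right)} - 19386 = 8 - 19386 = -19378$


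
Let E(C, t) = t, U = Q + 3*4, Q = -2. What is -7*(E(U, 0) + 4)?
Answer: -28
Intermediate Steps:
U = 10 (U = -2 + 3*4 = -2 + 12 = 10)
-7*(E(U, 0) + 4) = -7*(0 + 4) = -7*4 = -28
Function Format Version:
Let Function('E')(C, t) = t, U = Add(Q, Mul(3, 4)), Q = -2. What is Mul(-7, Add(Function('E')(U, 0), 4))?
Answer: -28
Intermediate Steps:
U = 10 (U = Add(-2, Mul(3, 4)) = Add(-2, 12) = 10)
Mul(-7, Add(Function('E')(U, 0), 4)) = Mul(-7, Add(0, 4)) = Mul(-7, 4) = -28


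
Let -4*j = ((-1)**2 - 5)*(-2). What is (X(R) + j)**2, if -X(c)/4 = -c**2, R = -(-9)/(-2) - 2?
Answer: 27889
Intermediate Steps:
j = -2 (j = -((-1)**2 - 5)*(-2)/4 = -(1 - 5)*(-2)/4 = -(-1)*(-2) = -1/4*8 = -2)
R = -13/2 (R = -(-9)*(-1)/2 - 2 = -3*3/2 - 2 = -9/2 - 2 = -13/2 ≈ -6.5000)
X(c) = 4*c**2 (X(c) = -(-4)*c**2 = 4*c**2)
(X(R) + j)**2 = (4*(-13/2)**2 - 2)**2 = (4*(169/4) - 2)**2 = (169 - 2)**2 = 167**2 = 27889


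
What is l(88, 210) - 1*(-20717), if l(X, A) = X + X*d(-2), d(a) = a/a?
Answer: 20893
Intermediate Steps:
d(a) = 1
l(X, A) = 2*X (l(X, A) = X + X*1 = X + X = 2*X)
l(88, 210) - 1*(-20717) = 2*88 - 1*(-20717) = 176 + 20717 = 20893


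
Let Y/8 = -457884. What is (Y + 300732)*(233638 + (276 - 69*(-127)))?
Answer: -815962584180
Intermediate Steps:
Y = -3663072 (Y = 8*(-457884) = -3663072)
(Y + 300732)*(233638 + (276 - 69*(-127))) = (-3663072 + 300732)*(233638 + (276 - 69*(-127))) = -3362340*(233638 + (276 + 8763)) = -3362340*(233638 + 9039) = -3362340*242677 = -815962584180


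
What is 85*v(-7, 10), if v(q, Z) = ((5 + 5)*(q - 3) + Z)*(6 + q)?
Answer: 7650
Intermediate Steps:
v(q, Z) = (6 + q)*(-30 + Z + 10*q) (v(q, Z) = (10*(-3 + q) + Z)*(6 + q) = ((-30 + 10*q) + Z)*(6 + q) = (-30 + Z + 10*q)*(6 + q) = (6 + q)*(-30 + Z + 10*q))
85*v(-7, 10) = 85*(-180 + 6*10 + 10*(-7)² + 30*(-7) + 10*(-7)) = 85*(-180 + 60 + 10*49 - 210 - 70) = 85*(-180 + 60 + 490 - 210 - 70) = 85*90 = 7650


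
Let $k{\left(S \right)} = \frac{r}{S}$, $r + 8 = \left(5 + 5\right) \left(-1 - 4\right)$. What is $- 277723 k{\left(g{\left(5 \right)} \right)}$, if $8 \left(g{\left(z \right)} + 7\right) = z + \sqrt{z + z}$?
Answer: $- \frac{6572037072}{2591} - \frac{128863472 \sqrt{10}}{2591} \approx -2.6938 \cdot 10^{6}$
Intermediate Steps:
$r = -58$ ($r = -8 + \left(5 + 5\right) \left(-1 - 4\right) = -8 + 10 \left(-5\right) = -8 - 50 = -58$)
$g{\left(z \right)} = -7 + \frac{z}{8} + \frac{\sqrt{2} \sqrt{z}}{8}$ ($g{\left(z \right)} = -7 + \frac{z + \sqrt{z + z}}{8} = -7 + \frac{z + \sqrt{2 z}}{8} = -7 + \frac{z + \sqrt{2} \sqrt{z}}{8} = -7 + \left(\frac{z}{8} + \frac{\sqrt{2} \sqrt{z}}{8}\right) = -7 + \frac{z}{8} + \frac{\sqrt{2} \sqrt{z}}{8}$)
$k{\left(S \right)} = - \frac{58}{S}$
$- 277723 k{\left(g{\left(5 \right)} \right)} = - 277723 \left(- \frac{58}{-7 + \frac{1}{8} \cdot 5 + \frac{\sqrt{2} \sqrt{5}}{8}}\right) = - 277723 \left(- \frac{58}{-7 + \frac{5}{8} + \frac{\sqrt{10}}{8}}\right) = - 277723 \left(- \frac{58}{- \frac{51}{8} + \frac{\sqrt{10}}{8}}\right) = \frac{16107934}{- \frac{51}{8} + \frac{\sqrt{10}}{8}}$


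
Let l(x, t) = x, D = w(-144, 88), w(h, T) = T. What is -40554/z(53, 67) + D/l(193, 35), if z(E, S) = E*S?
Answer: -7514434/685343 ≈ -10.964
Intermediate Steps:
D = 88
-40554/z(53, 67) + D/l(193, 35) = -40554/(53*67) + 88/193 = -40554/3551 + 88*(1/193) = -40554*1/3551 + 88/193 = -40554/3551 + 88/193 = -7514434/685343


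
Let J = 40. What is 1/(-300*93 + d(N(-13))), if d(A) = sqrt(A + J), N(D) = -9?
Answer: -900/25109999 - sqrt(31)/778409969 ≈ -3.5849e-5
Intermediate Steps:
d(A) = sqrt(40 + A) (d(A) = sqrt(A + 40) = sqrt(40 + A))
1/(-300*93 + d(N(-13))) = 1/(-300*93 + sqrt(40 - 9)) = 1/(-27900 + sqrt(31))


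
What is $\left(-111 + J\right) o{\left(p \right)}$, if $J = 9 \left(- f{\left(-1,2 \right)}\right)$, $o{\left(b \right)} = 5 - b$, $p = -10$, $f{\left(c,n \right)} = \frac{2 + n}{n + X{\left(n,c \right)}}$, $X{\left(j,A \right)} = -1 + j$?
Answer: $-1845$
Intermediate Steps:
$f{\left(c,n \right)} = \frac{2 + n}{-1 + 2 n}$ ($f{\left(c,n \right)} = \frac{2 + n}{n + \left(-1 + n\right)} = \frac{2 + n}{-1 + 2 n}$)
$J = -12$ ($J = 9 \left(- \frac{2 + 2}{-1 + 2 \cdot 2}\right) = 9 \left(- \frac{4}{-1 + 4}\right) = 9 \left(- \frac{4}{3}\right) = -12$)
$\left(-111 + J\right) o{\left(p \right)} = \left(-111 - 12\right) \left(5 - -10\right) = - 123 \left(5 + 10\right) = \left(-123\right) 15 = -1845$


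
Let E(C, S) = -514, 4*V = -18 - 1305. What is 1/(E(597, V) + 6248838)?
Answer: 1/6248324 ≈ 1.6004e-7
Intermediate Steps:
V = -1323/4 (V = (-18 - 1305)/4 = (¼)*(-1323) = -1323/4 ≈ -330.75)
1/(E(597, V) + 6248838) = 1/(-514 + 6248838) = 1/6248324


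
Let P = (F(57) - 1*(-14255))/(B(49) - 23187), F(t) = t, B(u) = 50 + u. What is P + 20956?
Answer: 60477227/2886 ≈ 20955.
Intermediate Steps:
P = -1789/2886 (P = (57 - 1*(-14255))/((50 + 49) - 23187) = (57 + 14255)/(99 - 23187) = 14312/(-23088) = 14312*(-1/23088) = -1789/2886 ≈ -0.61989)
P + 20956 = -1789/2886 + 20956 = 60477227/2886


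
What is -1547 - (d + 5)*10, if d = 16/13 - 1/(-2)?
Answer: -20986/13 ≈ -1614.3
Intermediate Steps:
d = 45/26 (d = 16*(1/13) - 1*(-½) = 16/13 + ½ = 45/26 ≈ 1.7308)
-1547 - (d + 5)*10 = -1547 - (45/26 + 5)*10 = -1547 - 175*10/26 = -1547 - 1*875/13 = -1547 - 875/13 = -20986/13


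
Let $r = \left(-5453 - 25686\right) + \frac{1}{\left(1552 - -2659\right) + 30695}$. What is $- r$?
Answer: $\frac{1086937933}{34906} \approx 31139.0$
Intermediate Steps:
$r = - \frac{1086937933}{34906}$ ($r = -31139 + \frac{1}{\left(1552 + 2659\right) + 30695} = -31139 + \frac{1}{4211 + 30695} = -31139 + \frac{1}{34906} = - \frac{1086937933}{34906} \approx -31139.0$)
$- r = \left(-1\right) \left(- \frac{1086937933}{34906}\right) = \frac{1086937933}{34906}$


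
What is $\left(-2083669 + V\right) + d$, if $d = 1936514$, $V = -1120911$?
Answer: $-1268066$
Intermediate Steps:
$\left(-2083669 + V\right) + d = \left(-2083669 - 1120911\right) + 1936514 = -3204580 + 1936514 = -1268066$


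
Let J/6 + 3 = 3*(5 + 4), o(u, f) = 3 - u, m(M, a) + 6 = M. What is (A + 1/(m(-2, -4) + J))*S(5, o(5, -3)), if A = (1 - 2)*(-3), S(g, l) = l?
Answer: -409/68 ≈ -6.0147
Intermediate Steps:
m(M, a) = -6 + M
J = 144 (J = -18 + 6*(3*(5 + 4)) = -18 + 6*(3*9) = -18 + 6*27 = -18 + 162 = 144)
A = 3 (A = -1*(-3) = 3)
(A + 1/(m(-2, -4) + J))*S(5, o(5, -3)) = (3 + 1/((-6 - 2) + 144))*(3 - 1*5) = (3 + 1/(-8 + 144))*(3 - 5) = (3 + 1/136)*(-2) = (409/136)*(-2) = -409/68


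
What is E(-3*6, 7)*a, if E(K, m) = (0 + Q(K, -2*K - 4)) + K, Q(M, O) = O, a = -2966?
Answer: -41524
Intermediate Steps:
E(K, m) = -4 - K (E(K, m) = (0 + (-2*K - 4)) + K = (0 + (-4 - 2*K)) + K = (-4 - 2*K) + K = -4 - K)
E(-3*6, 7)*a = (-4 - (-3)*6)*(-2966) = (-4 - 1*(-18))*(-2966) = (-4 + 18)*(-2966) = 14*(-2966) = -41524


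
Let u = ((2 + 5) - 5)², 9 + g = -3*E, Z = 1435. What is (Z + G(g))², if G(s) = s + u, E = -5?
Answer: 2088025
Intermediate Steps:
g = 6 (g = -9 - 3*(-5) = -9 + 15 = 6)
u = 4 (u = (7 - 5)² = 2² = 4)
G(s) = 4 + s (G(s) = s + 4 = 4 + s)
(Z + G(g))² = (1435 + (4 + 6))² = (1435 + 10)² = 1445² = 2088025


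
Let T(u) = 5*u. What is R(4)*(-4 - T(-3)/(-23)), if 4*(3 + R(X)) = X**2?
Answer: -107/23 ≈ -4.6522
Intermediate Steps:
R(X) = -3 + X**2/4
R(4)*(-4 - T(-3)/(-23)) = (-3 + (1/4)*4**2)*(-4 - 5*(-3)/(-23)) = (-3 + (1/4)*16)*(-4 - (-15)*(-1)/23) = (-3 + 4)*(-4 - 1*15/23) = 1*(-4 - 15/23) = 1*(-107/23) = -107/23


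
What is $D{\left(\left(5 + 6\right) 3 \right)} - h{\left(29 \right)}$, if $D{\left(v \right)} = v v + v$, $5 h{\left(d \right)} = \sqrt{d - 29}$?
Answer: $1122$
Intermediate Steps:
$h{\left(d \right)} = \frac{\sqrt{-29 + d}}{5}$ ($h{\left(d \right)} = \frac{\sqrt{d - 29}}{5} = \frac{\sqrt{-29 + d}}{5}$)
$D{\left(v \right)} = v + v^{2}$ ($D{\left(v \right)} = v^{2} + v = v + v^{2}$)
$D{\left(\left(5 + 6\right) 3 \right)} - h{\left(29 \right)} = \left(5 + 6\right) 3 \left(1 + \left(5 + 6\right) 3\right) - \frac{\sqrt{-29 + 29}}{5} = 11 \cdot 3 \left(1 + 11 \cdot 3\right) - \frac{\sqrt{0}}{5} = 33 \left(1 + 33\right) - \frac{1}{5} \cdot 0 = 33 \cdot 34 - 0 = 1122 + 0 = 1122$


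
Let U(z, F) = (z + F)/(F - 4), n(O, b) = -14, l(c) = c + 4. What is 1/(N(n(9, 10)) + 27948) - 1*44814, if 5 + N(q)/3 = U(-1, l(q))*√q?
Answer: 14*(-105633*√14 + 1251789461*I)/(3*(-130354*I + 11*√14)) ≈ -44814.0 - 7.4506e-9*I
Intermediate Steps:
l(c) = 4 + c
U(z, F) = (F + z)/(-4 + F)
N(q) = -15 + 3*(3 + q)/√q (N(q) = -15 + 3*((((4 + q) - 1)/(-4 + (4 + q)))*√q) = -15 + 3*(((3 + q)/q)*√q) = -15 + 3*((3 + q)/√q) = -15 + 3*(3 + q)/√q)
1/(N(n(9, 10)) + 27948) - 1*44814 = 1/((-15 + 3*√(-14) + 9/√(-14)) + 27948) - 1*44814 = 1/((-15 + 3*(I*√14) + 9*(-I*√14/14)) + 27948) - 44814 = 1/((-15 + 3*I*√14 - 9*I*√14/14) + 27948) - 44814 = 1/((-15 + 33*I*√14/14) + 27948) - 44814 = 1/(27933 + 33*I*√14/14) - 44814 = -44814 + 1/(27933 + 33*I*√14/14)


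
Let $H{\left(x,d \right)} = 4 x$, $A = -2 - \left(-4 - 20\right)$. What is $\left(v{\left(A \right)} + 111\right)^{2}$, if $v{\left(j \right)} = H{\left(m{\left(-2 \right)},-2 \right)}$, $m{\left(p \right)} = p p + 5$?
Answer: $21609$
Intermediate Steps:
$m{\left(p \right)} = 5 + p^{2}$ ($m{\left(p \right)} = p^{2} + 5 = 5 + p^{2}$)
$A = 22$ ($A = -2 - \left(-4 - 20\right) = -2 - -24 = -2 + 24 = 22$)
$v{\left(j \right)} = 36$ ($v{\left(j \right)} = 4 \left(5 + \left(-2\right)^{2}\right) = 4 \left(5 + 4\right) = 4 \cdot 9 = 36$)
$\left(v{\left(A \right)} + 111\right)^{2} = \left(36 + 111\right)^{2} = 147^{2} = 21609$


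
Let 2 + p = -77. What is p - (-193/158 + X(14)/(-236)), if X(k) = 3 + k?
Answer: -1448759/18644 ≈ -77.706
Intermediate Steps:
p = -79 (p = -2 - 77 = -79)
p - (-193/158 + X(14)/(-236)) = -79 - (-193/158 + (3 + 14)/(-236)) = -79 - (-193*1/158 + 17*(-1/236)) = -79 - (-193/158 - 17/236) = -79 - 1*(-24117/18644) = -79 + 24117/18644 = -1448759/18644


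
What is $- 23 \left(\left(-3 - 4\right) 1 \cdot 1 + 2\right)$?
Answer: $115$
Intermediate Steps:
$- 23 \left(\left(-3 - 4\right) 1 \cdot 1 + 2\right) = - 23 \left(\left(-7\right) 1 + 2\right) = - 23 \left(-7 + 2\right) = \left(-23\right) \left(-5\right) = 115$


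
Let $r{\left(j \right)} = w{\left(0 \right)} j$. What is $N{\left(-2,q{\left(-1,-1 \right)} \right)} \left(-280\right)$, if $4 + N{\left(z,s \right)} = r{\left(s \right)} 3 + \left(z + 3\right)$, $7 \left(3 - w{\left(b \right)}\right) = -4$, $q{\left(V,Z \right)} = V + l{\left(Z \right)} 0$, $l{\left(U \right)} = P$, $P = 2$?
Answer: $3840$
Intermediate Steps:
$l{\left(U \right)} = 2$
$q{\left(V,Z \right)} = V$ ($q{\left(V,Z \right)} = V + 2 \cdot 0 = V + 0 = V$)
$w{\left(b \right)} = \frac{25}{7}$ ($w{\left(b \right)} = 3 - - \frac{4}{7} = 3 + \frac{4}{7} = \frac{25}{7}$)
$r{\left(j \right)} = \frac{25 j}{7}$
$N{\left(z,s \right)} = -1 + z + \frac{75 s}{7}$ ($N{\left(z,s \right)} = -4 + \left(\frac{25 s}{7} \cdot 3 + \left(z + 3\right)\right) = -4 + \left(\frac{75 s}{7} + \left(3 + z\right)\right) = -4 + \left(3 + z + \frac{75 s}{7}\right) = -1 + z + \frac{75 s}{7}$)
$N{\left(-2,q{\left(-1,-1 \right)} \right)} \left(-280\right) = \left(-1 - 2 + \frac{75}{7} \left(-1\right)\right) \left(-280\right) = \left(-1 - 2 - \frac{75}{7}\right) \left(-280\right) = \left(- \frac{96}{7}\right) \left(-280\right) = 3840$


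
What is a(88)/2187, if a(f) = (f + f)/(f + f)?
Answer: 1/2187 ≈ 0.00045725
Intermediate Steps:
a(f) = 1 (a(f) = (2*f)/((2*f)) = (2*f)*(1/(2*f)) = 1)
a(88)/2187 = 1/2187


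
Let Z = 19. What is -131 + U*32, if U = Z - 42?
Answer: -867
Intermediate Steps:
U = -23 (U = 19 - 42 = -23)
-131 + U*32 = -131 - 23*32 = -131 - 736 = -867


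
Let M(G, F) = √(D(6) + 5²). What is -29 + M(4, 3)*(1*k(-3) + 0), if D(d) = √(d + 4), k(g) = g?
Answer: -29 - 3*√(25 + √10) ≈ -44.920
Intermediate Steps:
D(d) = √(4 + d)
M(G, F) = √(25 + √10) (M(G, F) = √(√(4 + 6) + 5²) = √(√10 + 25) = √(25 + √10))
-29 + M(4, 3)*(1*k(-3) + 0) = -29 + √(25 + √10)*(1*(-3) + 0) = -29 + √(25 + √10)*(-3 + 0) = -29 + √(25 + √10)*(-3) = -29 - 3*√(25 + √10)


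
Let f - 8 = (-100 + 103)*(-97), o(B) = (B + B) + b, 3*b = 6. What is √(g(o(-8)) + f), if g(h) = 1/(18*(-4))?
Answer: I*√40754/12 ≈ 16.823*I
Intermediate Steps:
b = 2 (b = (⅓)*6 = 2)
o(B) = 2 + 2*B (o(B) = (B + B) + 2 = 2*B + 2 = 2 + 2*B)
g(h) = -1/72 (g(h) = 1/(-72) = -1/72)
f = -283 (f = 8 + (-100 + 103)*(-97) = 8 + 3*(-97) = 8 - 291 = -283)
√(g(o(-8)) + f) = √(-1/72 - 283) = √(-20377/72) = I*√40754/12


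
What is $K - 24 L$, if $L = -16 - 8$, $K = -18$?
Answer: $558$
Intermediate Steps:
$L = -24$
$K - 24 L = -18 - -576 = -18 + 576 = 558$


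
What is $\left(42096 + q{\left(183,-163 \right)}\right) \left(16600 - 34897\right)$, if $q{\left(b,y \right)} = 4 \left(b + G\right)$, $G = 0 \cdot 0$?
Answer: $-783623916$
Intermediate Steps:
$G = 0$
$q{\left(b,y \right)} = 4 b$ ($q{\left(b,y \right)} = 4 \left(b + 0\right) = 4 b$)
$\left(42096 + q{\left(183,-163 \right)}\right) \left(16600 - 34897\right) = \left(42096 + 4 \cdot 183\right) \left(16600 - 34897\right) = \left(42096 + 732\right) \left(-18297\right) = 42828 \left(-18297\right) = -783623916$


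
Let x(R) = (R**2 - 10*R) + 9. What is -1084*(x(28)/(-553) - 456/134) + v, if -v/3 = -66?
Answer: 181269318/37051 ≈ 4892.4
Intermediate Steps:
v = 198 (v = -3*(-66) = 198)
x(R) = 9 + R**2 - 10*R
-1084*(x(28)/(-553) - 456/134) + v = -1084*((9 + 28**2 - 10*28)/(-553) - 456/134) + 198 = -1084*((9 + 784 - 280)*(-1/553) - 456*1/134) + 198 = -1084*(513*(-1/553) - 228/67) + 198 = -1084*(-513/553 - 228/67) + 198 = -1084*(-160455/37051) + 198 = 173933220/37051 + 198 = 181269318/37051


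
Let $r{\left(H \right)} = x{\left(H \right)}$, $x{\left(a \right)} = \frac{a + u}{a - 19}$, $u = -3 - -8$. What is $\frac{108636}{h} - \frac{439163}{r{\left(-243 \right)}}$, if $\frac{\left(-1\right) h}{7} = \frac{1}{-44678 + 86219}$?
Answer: $- \frac{76775947645}{119} \approx -6.4518 \cdot 10^{8}$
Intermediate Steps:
$u = 5$ ($u = -3 + 8 = 5$)
$x{\left(a \right)} = \frac{5 + a}{-19 + a}$ ($x{\left(a \right)} = \frac{a + 5}{a - 19} = \frac{5 + a}{-19 + a}$)
$r{\left(H \right)} = \frac{5 + H}{-19 + H}$
$h = - \frac{7}{41541}$ ($h = - \frac{7}{-44678 + 86219} = - \frac{7}{41541} \approx -0.00016851$)
$\frac{108636}{h} - \frac{439163}{r{\left(-243 \right)}} = \frac{108636}{- \frac{7}{41541}} - \frac{439163}{\frac{1}{-19 - 243} \left(5 - 243\right)} = 108636 \left(- \frac{41541}{7}\right) - \frac{439163}{\frac{1}{-262} \left(-238\right)} = - \frac{4512848076}{7} - \frac{439163}{\left(- \frac{1}{262}\right) \left(-238\right)} = - \frac{4512848076}{7} - \frac{439163}{\frac{119}{131}} = - \frac{4512848076}{7} - \frac{57530353}{119} = - \frac{76775947645}{119}$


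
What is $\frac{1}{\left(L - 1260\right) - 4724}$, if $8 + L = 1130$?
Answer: $- \frac{1}{4862} \approx -0.00020568$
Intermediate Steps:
$L = 1122$ ($L = -8 + 1130 = 1122$)
$\frac{1}{\left(L - 1260\right) - 4724} = \frac{1}{\left(1122 - 1260\right) - 4724} = \frac{1}{-138 - 4724} = \frac{1}{-4862} = - \frac{1}{4862}$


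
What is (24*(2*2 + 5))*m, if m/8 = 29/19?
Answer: 50112/19 ≈ 2637.5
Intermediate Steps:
m = 232/19 (m = 8*(29/19) = 232/19 ≈ 12.211)
(24*(2*2 + 5))*m = (24*(2*2 + 5))*(232/19) = (24*(4 + 5))*(232/19) = (24*9)*(232/19) = 216*(232/19) = 50112/19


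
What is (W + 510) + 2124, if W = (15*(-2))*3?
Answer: 2544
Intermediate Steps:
W = -90 (W = -30*3 = -90)
(W + 510) + 2124 = (-90 + 510) + 2124 = 420 + 2124 = 2544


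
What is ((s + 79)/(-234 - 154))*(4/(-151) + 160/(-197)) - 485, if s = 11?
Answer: -1398886285/2885459 ≈ -484.81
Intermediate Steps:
((s + 79)/(-234 - 154))*(4/(-151) + 160/(-197)) - 485 = ((11 + 79)/(-234 - 154))*(4/(-151) + 160/(-197)) - 485 = (90/(-388))*(4*(-1/151) + 160*(-1/197)) - 485 = (90*(-1/388))*(-4/151 - 160/197) - 485 = -45/194*(-24948/29747) - 485 = 561330/2885459 - 485 = -1398886285/2885459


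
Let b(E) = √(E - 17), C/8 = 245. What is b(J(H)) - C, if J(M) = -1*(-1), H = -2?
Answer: -1960 + 4*I ≈ -1960.0 + 4.0*I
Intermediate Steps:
C = 1960 (C = 8*245 = 1960)
J(M) = 1
b(E) = √(-17 + E)
b(J(H)) - C = √(-17 + 1) - 1*1960 = √(-16) - 1960 = 4*I - 1960 = -1960 + 4*I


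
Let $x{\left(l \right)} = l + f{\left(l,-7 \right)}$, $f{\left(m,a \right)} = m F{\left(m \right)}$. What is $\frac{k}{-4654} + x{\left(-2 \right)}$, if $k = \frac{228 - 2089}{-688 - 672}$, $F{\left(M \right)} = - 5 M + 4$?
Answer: $- \frac{189885061}{6329440} \approx -30.0$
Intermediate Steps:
$F{\left(M \right)} = 4 - 5 M$
$k = \frac{1861}{1360}$ ($k = - \frac{1861}{-1360} = \left(-1861\right) \left(- \frac{1}{1360}\right) = \frac{1861}{1360} \approx 1.3684$)
$f{\left(m,a \right)} = m \left(4 - 5 m\right)$
$x{\left(l \right)} = l + l \left(4 - 5 l\right)$
$\frac{k}{-4654} + x{\left(-2 \right)} = \frac{1861}{1360 \left(-4654\right)} + 5 \left(-2\right) \left(1 - -2\right) = \frac{1861}{1360} \left(- \frac{1}{4654}\right) + 5 \left(-2\right) \left(1 + 2\right) = - \frac{1861}{6329440} + 5 \left(-2\right) 3 = - \frac{1861}{6329440} - 30 = - \frac{189885061}{6329440}$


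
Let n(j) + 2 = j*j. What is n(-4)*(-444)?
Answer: -6216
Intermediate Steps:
n(j) = -2 + j² (n(j) = -2 + j*j = -2 + j²)
n(-4)*(-444) = (-2 + (-4)²)*(-444) = (-2 + 16)*(-444) = 14*(-444) = -6216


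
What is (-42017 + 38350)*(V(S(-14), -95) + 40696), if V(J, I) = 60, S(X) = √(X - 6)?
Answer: -149452252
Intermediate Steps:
S(X) = √(-6 + X)
(-42017 + 38350)*(V(S(-14), -95) + 40696) = (-42017 + 38350)*(60 + 40696) = -3667*40756 = -149452252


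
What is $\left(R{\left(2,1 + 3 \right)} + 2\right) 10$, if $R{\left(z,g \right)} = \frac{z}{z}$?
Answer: $30$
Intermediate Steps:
$R{\left(z,g \right)} = 1$
$\left(R{\left(2,1 + 3 \right)} + 2\right) 10 = \left(1 + 2\right) 10 = 3 \cdot 10 = 30$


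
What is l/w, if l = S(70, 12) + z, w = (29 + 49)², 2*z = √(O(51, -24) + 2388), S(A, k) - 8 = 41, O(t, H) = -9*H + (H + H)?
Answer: 49/6084 + √71/2028 ≈ 0.012209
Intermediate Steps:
O(t, H) = -7*H (O(t, H) = -9*H + 2*H = -7*H)
S(A, k) = 49 (S(A, k) = 8 + 41 = 49)
z = 3*√71 (z = √(-7*(-24) + 2388)/2 = √(168 + 2388)/2 = √2556/2 = (6*√71)/2 = 3*√71 ≈ 25.278)
w = 6084 (w = 78² = 6084)
l = 49 + 3*√71 ≈ 74.278
l/w = (49 + 3*√71)/6084 = (49 + 3*√71)*(1/6084) = 49/6084 + √71/2028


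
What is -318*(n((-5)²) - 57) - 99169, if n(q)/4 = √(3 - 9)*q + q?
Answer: -112843 - 31800*I*√6 ≈ -1.1284e+5 - 77894.0*I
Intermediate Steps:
n(q) = 4*q + 4*I*q*√6 (n(q) = 4*(√(3 - 9)*q + q) = 4*(√(-6)*q + q) = 4*((I*√6)*q + q) = 4*(I*q*√6 + q) = 4*(q + I*q*√6) = 4*q + 4*I*q*√6)
-318*(n((-5)²) - 57) - 99169 = -318*(4*(-5)²*(1 + I*√6) - 57) - 99169 = -318*(4*25*(1 + I*√6) - 57) - 99169 = -318*((100 + 100*I*√6) - 57) - 99169 = -318*(43 + 100*I*√6) - 99169 = (-13674 - 31800*I*√6) - 99169 = -112843 - 31800*I*√6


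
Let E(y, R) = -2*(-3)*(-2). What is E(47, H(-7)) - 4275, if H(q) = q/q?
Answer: -4287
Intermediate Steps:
H(q) = 1
E(y, R) = -12 (E(y, R) = 6*(-2) = -12)
E(47, H(-7)) - 4275 = -12 - 4275 = -4287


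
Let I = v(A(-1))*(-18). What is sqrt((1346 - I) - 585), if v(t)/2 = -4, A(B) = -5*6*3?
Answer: sqrt(617) ≈ 24.839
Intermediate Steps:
A(B) = -90 (A(B) = -30*3 = -90)
v(t) = -8 (v(t) = 2*(-4) = -8)
I = 144 (I = -8*(-18) = 144)
sqrt((1346 - I) - 585) = sqrt((1346 - 1*144) - 585) = sqrt((1346 - 144) - 585) = sqrt(1202 - 585) = sqrt(617)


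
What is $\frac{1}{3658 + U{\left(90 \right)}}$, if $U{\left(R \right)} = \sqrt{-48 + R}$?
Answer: $\frac{1829}{6690461} - \frac{\sqrt{42}}{13380922} \approx 0.00027289$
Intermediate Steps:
$\frac{1}{3658 + U{\left(90 \right)}} = \frac{1}{3658 + \sqrt{-48 + 90}} = \frac{1}{3658 + \sqrt{42}}$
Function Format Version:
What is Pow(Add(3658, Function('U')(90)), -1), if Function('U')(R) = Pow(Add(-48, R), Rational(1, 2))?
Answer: Add(Rational(1829, 6690461), Mul(Rational(-1, 13380922), Pow(42, Rational(1, 2)))) ≈ 0.00027289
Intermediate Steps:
Pow(Add(3658, Function('U')(90)), -1) = Pow(Add(3658, Pow(Add(-48, 90), Rational(1, 2))), -1) = Pow(Add(3658, Pow(42, Rational(1, 2))), -1)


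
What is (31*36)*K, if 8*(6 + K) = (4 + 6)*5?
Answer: 279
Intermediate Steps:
K = ¼ (K = -6 + ((4 + 6)*5)/8 = -6 + (10*5)/8 = -6 + (⅛)*50 = -6 + 25/4 = ¼ ≈ 0.25000)
(31*36)*K = (31*36)*(¼) = 1116*(¼) = 279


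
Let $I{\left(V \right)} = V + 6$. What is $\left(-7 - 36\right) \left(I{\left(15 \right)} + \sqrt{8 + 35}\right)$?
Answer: $-903 - 43 \sqrt{43} \approx -1185.0$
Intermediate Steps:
$I{\left(V \right)} = 6 + V$
$\left(-7 - 36\right) \left(I{\left(15 \right)} + \sqrt{8 + 35}\right) = \left(-7 - 36\right) \left(\left(6 + 15\right) + \sqrt{8 + 35}\right) = \left(-7 - 36\right) \left(21 + \sqrt{43}\right) = - 43 \left(21 + \sqrt{43}\right) = -903 - 43 \sqrt{43}$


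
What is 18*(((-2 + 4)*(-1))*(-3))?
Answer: 108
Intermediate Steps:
18*(((-2 + 4)*(-1))*(-3)) = 18*((2*(-1))*(-3)) = 18*(-2*(-3)) = 18*6 = 108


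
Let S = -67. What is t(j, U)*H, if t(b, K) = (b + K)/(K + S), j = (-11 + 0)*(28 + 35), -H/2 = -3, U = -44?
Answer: 1474/37 ≈ 39.838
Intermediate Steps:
H = 6 (H = -2*(-3) = 6)
j = -693 (j = -11*63 = -693)
t(b, K) = (K + b)/(-67 + K) (t(b, K) = (b + K)/(K - 67) = (K + b)/(-67 + K))
t(j, U)*H = ((-44 - 693)/(-67 - 44))*6 = (-737/(-111))*6 = -1/111*(-737)*6 = (737/111)*6 = 1474/37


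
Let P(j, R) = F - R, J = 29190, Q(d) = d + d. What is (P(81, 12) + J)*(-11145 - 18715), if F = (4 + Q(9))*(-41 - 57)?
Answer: -806876920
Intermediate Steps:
Q(d) = 2*d
F = -2156 (F = (4 + 2*9)*(-41 - 57) = (4 + 18)*(-98) = 22*(-98) = -2156)
P(j, R) = -2156 - R
(P(81, 12) + J)*(-11145 - 18715) = ((-2156 - 1*12) + 29190)*(-11145 - 18715) = ((-2156 - 12) + 29190)*(-29860) = (-2168 + 29190)*(-29860) = 27022*(-29860) = -806876920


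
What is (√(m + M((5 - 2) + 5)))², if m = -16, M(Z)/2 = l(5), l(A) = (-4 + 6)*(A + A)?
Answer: 24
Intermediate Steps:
l(A) = 4*A (l(A) = 2*(2*A) = 4*A)
M(Z) = 40 (M(Z) = 2*(4*5) = 2*20 = 40)
(√(m + M((5 - 2) + 5)))² = (√(-16 + 40))² = (√24)² = (2*√6)² = 24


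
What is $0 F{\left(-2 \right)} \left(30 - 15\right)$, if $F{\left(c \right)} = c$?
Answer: $0$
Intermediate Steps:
$0 F{\left(-2 \right)} \left(30 - 15\right) = 0 \left(-2\right) \left(30 - 15\right) = 0 \left(30 - 15\right) = 0 \cdot 15 = 0$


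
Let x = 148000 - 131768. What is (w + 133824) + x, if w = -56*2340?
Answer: 19016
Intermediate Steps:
x = 16232
w = -131040
(w + 133824) + x = (-131040 + 133824) + 16232 = 2784 + 16232 = 19016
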